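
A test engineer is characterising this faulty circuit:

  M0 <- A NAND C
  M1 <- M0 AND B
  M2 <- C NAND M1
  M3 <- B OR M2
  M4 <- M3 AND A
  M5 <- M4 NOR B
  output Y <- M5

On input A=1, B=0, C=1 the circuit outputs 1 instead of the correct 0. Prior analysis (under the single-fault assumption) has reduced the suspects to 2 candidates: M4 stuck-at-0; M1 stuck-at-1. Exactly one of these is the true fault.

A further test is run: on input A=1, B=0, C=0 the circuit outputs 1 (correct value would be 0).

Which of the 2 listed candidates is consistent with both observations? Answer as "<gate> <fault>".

Evaluate each candidate on input A=1, B=0, C=0:
  M4 stuck-at-0: M0=1, M1=0, M2=1, M3=1, M4=0 [stuck-at-0], M5=1 → 1 — matches
  M1 stuck-at-1: M0=1, M1=1 [stuck-at-1], M2=1, M3=1, M4=1, M5=0 → 0 — eliminated
Only M4 stuck-at-0 reproduces the observed 1.

M4 stuck-at-0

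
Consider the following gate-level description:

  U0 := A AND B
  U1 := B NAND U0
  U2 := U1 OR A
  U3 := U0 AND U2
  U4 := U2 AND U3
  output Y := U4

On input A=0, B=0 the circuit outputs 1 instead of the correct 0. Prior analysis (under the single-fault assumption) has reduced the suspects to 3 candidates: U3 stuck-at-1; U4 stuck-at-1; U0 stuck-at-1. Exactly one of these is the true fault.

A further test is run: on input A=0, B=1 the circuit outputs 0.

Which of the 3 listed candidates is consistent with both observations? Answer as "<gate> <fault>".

U0 stuck-at-1

Evaluate each candidate on input A=0, B=1:
  U3 stuck-at-1: U0=0, U1=1, U2=1, U3=1 [stuck-at-1], U4=1 → 1 — eliminated
  U4 stuck-at-1: U0=0, U1=1, U2=1, U3=0, U4=1 [stuck-at-1] → 1 — eliminated
  U0 stuck-at-1: U0=1 [stuck-at-1], U1=0, U2=0, U3=0, U4=0 → 0 — matches
Only U0 stuck-at-1 reproduces the observed 0.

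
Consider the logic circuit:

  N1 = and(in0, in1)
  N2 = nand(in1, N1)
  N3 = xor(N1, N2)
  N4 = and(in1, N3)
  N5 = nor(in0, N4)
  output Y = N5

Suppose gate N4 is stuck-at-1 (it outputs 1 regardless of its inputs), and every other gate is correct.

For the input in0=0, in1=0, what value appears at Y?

0

Propagate with N4 forced: N1=0, N2=1, N3=1, N4=1 [stuck-at-1], N5=0.
So Y = 0. (Without the fault it would be 1.)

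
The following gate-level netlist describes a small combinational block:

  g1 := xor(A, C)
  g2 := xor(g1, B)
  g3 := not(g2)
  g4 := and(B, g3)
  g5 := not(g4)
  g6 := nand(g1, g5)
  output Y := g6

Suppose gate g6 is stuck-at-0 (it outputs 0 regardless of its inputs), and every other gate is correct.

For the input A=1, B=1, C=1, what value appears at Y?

0

Propagate with g6 forced: g1=0, g2=1, g3=0, g4=0, g5=1, g6=0 [stuck-at-0].
So Y = 0. (Without the fault it would be 1.)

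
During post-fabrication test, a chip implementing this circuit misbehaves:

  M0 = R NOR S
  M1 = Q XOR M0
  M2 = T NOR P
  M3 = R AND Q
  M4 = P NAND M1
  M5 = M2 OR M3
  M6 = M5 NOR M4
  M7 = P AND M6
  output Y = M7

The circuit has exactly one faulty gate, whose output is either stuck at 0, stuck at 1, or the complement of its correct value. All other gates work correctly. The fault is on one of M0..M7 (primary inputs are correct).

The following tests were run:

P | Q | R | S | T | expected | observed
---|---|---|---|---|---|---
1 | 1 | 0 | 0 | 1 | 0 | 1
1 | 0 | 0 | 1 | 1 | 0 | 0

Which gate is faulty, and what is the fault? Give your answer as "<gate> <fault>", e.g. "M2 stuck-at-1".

Fault-free values for test 1 (P=1, Q=1, R=0, S=0, T=1): M0=1, M1=0, M2=0, M3=0, M4=1, M5=0, M6=0, M7=0, giving Y=0. Observed 1.
Test 1: faults giving observed 1 are {M0 stuck-at-0, M0 inverted output, M1 stuck-at-1, M1 inverted output, M4 stuck-at-0, M4 inverted output, M6 stuck-at-1, M6 inverted output, M7 stuck-at-1, M7 inverted output}.
Test 2 (P=1, Q=0, R=0, S=1, T=1): fault-free M0=0, M1=0, M2=0, M3=0, M4=1, M5=0, M6=0, M7=0 → 0; observed 0. Eliminates M0 inverted output, M1 stuck-at-1, M1 inverted output, M4 stuck-at-0, M4 inverted output, M6 stuck-at-1, M6 inverted output, M7 stuck-at-1, M7 inverted output.
Only M0 stuck-at-0 is consistent with every test.

M0 stuck-at-0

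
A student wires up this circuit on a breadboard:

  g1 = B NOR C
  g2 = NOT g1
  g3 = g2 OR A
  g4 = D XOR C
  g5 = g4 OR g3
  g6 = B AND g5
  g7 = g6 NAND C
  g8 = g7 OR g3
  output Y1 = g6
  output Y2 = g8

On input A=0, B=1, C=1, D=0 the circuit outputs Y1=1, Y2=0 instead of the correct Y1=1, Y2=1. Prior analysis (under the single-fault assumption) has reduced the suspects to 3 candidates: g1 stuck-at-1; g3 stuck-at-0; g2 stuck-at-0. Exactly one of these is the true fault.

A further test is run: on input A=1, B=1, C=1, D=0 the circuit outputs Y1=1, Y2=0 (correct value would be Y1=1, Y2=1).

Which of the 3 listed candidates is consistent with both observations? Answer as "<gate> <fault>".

Evaluate each candidate on input A=1, B=1, C=1, D=0:
  g1 stuck-at-1: g1=1 [stuck-at-1], g2=0, g3=1, g4=1, g5=1, g6=1, g7=0, g8=1 → Y1=1, Y2=1 — eliminated
  g3 stuck-at-0: g1=0, g2=1, g3=0 [stuck-at-0], g4=1, g5=1, g6=1, g7=0, g8=0 → Y1=1, Y2=0 — matches
  g2 stuck-at-0: g1=0, g2=0 [stuck-at-0], g3=1, g4=1, g5=1, g6=1, g7=0, g8=1 → Y1=1, Y2=1 — eliminated
Only g3 stuck-at-0 reproduces the observed Y1=1, Y2=0.

g3 stuck-at-0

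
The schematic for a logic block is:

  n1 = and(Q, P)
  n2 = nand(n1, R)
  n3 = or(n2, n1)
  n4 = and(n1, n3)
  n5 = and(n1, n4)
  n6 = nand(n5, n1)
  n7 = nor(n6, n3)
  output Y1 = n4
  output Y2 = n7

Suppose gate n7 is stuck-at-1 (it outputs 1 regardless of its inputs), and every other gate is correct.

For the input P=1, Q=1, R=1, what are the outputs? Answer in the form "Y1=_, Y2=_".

Y1=1, Y2=1

Propagate with n7 forced: n1=1, n2=0, n3=1, n4=1, n5=1, n6=0, n7=1 [stuck-at-1].
So the outputs are Y1=1, Y2=1. (Without the fault they would be Y1=1, Y2=0.)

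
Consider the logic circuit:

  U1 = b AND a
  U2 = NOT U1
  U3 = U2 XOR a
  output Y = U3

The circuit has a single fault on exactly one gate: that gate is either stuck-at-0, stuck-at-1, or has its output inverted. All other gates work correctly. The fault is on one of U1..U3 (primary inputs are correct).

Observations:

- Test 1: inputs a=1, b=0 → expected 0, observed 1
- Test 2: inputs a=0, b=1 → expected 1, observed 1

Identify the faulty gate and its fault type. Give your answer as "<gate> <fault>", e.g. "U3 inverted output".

Fault-free values for test 1 (a=1, b=0): U1=0, U2=1, U3=0, giving Y=0. Observed 1.
Test 1: faults giving observed 1 are {U1 stuck-at-1, U1 inverted output, U2 stuck-at-0, U2 inverted output, U3 stuck-at-1, U3 inverted output}.
Test 2 (a=0, b=1): fault-free U1=0, U2=1, U3=1 → 1; observed 1. Eliminates U1 stuck-at-1, U1 inverted output, U2 stuck-at-0, U2 inverted output, U3 inverted output.
Only U3 stuck-at-1 is consistent with every test.

U3 stuck-at-1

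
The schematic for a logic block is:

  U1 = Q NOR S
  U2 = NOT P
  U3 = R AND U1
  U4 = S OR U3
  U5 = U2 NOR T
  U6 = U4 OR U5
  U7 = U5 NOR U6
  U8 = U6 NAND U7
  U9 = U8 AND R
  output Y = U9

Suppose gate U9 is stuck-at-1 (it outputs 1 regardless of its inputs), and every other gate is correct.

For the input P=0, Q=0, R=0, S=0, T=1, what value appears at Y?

Propagate with U9 forced: U1=1, U2=1, U3=0, U4=0, U5=0, U6=0, U7=1, U8=1, U9=1 [stuck-at-1].
So Y = 1. (Without the fault it would be 0.)

1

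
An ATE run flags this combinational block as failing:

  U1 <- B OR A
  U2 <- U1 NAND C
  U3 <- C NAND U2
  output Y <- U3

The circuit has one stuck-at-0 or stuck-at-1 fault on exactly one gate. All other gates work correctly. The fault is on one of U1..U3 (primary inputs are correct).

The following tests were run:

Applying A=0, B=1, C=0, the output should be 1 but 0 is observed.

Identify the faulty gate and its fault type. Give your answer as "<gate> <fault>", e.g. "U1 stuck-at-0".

Fault-free values for test 1 (A=0, B=1, C=0): U1=1, U2=1, U3=1, giving Y=1. Observed 0.
Test 1: faults giving observed 0 are {U3 stuck-at-0}.
Only U3 stuck-at-0 is consistent with every test.

U3 stuck-at-0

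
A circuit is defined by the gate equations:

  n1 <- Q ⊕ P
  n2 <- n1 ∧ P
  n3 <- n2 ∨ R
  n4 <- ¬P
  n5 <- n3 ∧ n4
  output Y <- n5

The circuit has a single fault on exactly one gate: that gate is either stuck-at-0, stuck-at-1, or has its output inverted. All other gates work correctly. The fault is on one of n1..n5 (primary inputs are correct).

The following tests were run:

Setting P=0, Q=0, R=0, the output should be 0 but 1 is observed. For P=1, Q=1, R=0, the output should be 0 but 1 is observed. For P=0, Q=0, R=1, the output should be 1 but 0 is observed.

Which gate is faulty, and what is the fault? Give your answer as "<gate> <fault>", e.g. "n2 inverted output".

Fault-free values for test 1 (P=0, Q=0, R=0): n1=0, n2=0, n3=0, n4=1, n5=0, giving Y=0. Observed 1.
Test 1: faults giving observed 1 are {n2 stuck-at-1, n2 inverted output, n3 stuck-at-1, n3 inverted output, n5 stuck-at-1, n5 inverted output}.
Test 2 (P=1, Q=1, R=0): fault-free n1=0, n2=0, n3=0, n4=0, n5=0 → 0; observed 1. Eliminates n2 stuck-at-1, n2 inverted output, n3 stuck-at-1, n3 inverted output.
Test 3 (P=0, Q=0, R=1): fault-free n1=0, n2=0, n3=1, n4=1, n5=1 → 1; observed 0. Eliminates n5 stuck-at-1.
Only n5 inverted output is consistent with every test.

n5 inverted output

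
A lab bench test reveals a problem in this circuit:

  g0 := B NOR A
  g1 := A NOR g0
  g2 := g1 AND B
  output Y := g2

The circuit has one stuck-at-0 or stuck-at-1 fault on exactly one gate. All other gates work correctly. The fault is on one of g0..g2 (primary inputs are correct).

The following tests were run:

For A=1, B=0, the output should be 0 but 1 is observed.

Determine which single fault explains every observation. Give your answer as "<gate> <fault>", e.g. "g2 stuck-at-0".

g2 stuck-at-1

Fault-free values for test 1 (A=1, B=0): g0=0, g1=0, g2=0, giving Y=0. Observed 1.
Test 1: faults giving observed 1 are {g2 stuck-at-1}.
Only g2 stuck-at-1 is consistent with every test.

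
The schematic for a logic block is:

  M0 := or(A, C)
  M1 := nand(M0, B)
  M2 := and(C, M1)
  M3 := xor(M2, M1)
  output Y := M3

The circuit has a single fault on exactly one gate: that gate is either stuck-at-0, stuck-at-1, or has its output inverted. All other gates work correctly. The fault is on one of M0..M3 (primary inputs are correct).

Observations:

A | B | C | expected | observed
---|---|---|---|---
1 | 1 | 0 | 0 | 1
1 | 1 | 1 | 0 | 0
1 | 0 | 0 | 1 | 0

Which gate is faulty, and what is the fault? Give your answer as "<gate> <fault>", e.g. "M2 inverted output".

Fault-free values for test 1 (A=1, B=1, C=0): M0=1, M1=0, M2=0, M3=0, giving Y=0. Observed 1.
Test 1: faults giving observed 1 are {M0 stuck-at-0, M0 inverted output, M1 stuck-at-1, M1 inverted output, M2 stuck-at-1, M2 inverted output, M3 stuck-at-1, M3 inverted output}.
Test 2 (A=1, B=1, C=1): fault-free M0=1, M1=0, M2=0, M3=0 → 0; observed 0. Eliminates M2 stuck-at-1, M2 inverted output, M3 stuck-at-1, M3 inverted output.
Test 3 (A=1, B=0, C=0): fault-free M0=1, M1=1, M2=0, M3=1 → 1; observed 0. Eliminates M0 stuck-at-0, M0 inverted output, M1 stuck-at-1.
Only M1 inverted output is consistent with every test.

M1 inverted output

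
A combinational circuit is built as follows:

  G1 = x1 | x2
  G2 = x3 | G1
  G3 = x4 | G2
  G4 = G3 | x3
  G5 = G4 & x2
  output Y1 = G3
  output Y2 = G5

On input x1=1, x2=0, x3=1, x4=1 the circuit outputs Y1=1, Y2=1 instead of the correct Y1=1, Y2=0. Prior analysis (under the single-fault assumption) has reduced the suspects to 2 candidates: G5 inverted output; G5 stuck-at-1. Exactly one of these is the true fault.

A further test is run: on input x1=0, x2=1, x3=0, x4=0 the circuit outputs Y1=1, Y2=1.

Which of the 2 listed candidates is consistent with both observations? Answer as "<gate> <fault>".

Evaluate each candidate on input x1=0, x2=1, x3=0, x4=0:
  G5 inverted output: G1=1, G2=1, G3=1, G4=1, G5=0 [inverted output] → Y1=1, Y2=0 — eliminated
  G5 stuck-at-1: G1=1, G2=1, G3=1, G4=1, G5=1 [stuck-at-1] → Y1=1, Y2=1 — matches
Only G5 stuck-at-1 reproduces the observed Y1=1, Y2=1.

G5 stuck-at-1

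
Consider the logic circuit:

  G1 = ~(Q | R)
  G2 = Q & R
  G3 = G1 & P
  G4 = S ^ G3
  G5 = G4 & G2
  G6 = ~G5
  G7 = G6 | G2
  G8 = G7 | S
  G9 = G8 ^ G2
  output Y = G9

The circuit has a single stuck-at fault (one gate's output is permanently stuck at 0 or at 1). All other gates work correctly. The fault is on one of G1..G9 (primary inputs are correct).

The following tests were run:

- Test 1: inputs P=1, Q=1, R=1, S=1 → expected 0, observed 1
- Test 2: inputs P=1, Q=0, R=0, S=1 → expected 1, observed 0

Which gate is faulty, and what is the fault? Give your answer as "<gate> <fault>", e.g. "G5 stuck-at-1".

Fault-free values for test 1 (P=1, Q=1, R=1, S=1): G1=0, G2=1, G3=0, G4=1, G5=1, G6=0, G7=1, G8=1, G9=0, giving Y=0. Observed 1.
Test 1: faults giving observed 1 are {G2 stuck-at-0, G8 stuck-at-0, G9 stuck-at-1}.
Test 2 (P=1, Q=0, R=0, S=1): fault-free G1=1, G2=0, G3=1, G4=0, G5=0, G6=1, G7=1, G8=1, G9=1 → 1; observed 0. Eliminates G2 stuck-at-0, G9 stuck-at-1.
Only G8 stuck-at-0 is consistent with every test.

G8 stuck-at-0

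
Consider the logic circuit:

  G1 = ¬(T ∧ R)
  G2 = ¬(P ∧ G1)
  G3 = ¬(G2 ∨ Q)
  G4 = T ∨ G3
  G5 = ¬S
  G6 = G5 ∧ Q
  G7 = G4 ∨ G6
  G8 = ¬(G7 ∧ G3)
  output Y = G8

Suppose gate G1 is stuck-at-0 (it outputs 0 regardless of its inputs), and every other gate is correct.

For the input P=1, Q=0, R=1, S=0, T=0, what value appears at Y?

Propagate with G1 forced: G1=0 [stuck-at-0], G2=1, G3=0, G4=0, G5=1, G6=0, G7=0, G8=1.
So Y = 1. (Without the fault it would be 0.)

1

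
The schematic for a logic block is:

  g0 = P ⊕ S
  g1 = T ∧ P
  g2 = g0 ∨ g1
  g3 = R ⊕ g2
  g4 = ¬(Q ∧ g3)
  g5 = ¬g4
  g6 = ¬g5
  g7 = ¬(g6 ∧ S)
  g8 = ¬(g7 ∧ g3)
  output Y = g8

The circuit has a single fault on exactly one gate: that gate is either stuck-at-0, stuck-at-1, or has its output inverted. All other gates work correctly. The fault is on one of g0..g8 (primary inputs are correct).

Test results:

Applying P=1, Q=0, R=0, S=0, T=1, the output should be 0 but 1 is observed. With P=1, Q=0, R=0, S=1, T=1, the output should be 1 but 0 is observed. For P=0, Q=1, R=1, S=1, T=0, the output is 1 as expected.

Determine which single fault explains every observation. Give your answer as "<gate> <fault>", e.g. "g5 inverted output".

g7 inverted output

Fault-free values for test 1 (P=1, Q=0, R=0, S=0, T=1): g0=1, g1=1, g2=1, g3=1, g4=1, g5=0, g6=1, g7=1, g8=0, giving Y=0. Observed 1.
Test 1: faults giving observed 1 are {g2 stuck-at-0, g2 inverted output, g3 stuck-at-0, g3 inverted output, g7 stuck-at-0, g7 inverted output, g8 stuck-at-1, g8 inverted output}.
Test 2 (P=1, Q=0, R=0, S=1, T=1): fault-free g0=0, g1=1, g2=1, g3=1, g4=1, g5=0, g6=1, g7=0, g8=1 → 1; observed 0. Eliminates g2 stuck-at-0, g2 inverted output, g3 stuck-at-0, g3 inverted output, g7 stuck-at-0, g8 stuck-at-1.
Test 3 (P=0, Q=1, R=1, S=1, T=0): fault-free g0=1, g1=0, g2=1, g3=0, g4=1, g5=0, g6=1, g7=0, g8=1 → 1; observed 1. Eliminates g8 inverted output.
Only g7 inverted output is consistent with every test.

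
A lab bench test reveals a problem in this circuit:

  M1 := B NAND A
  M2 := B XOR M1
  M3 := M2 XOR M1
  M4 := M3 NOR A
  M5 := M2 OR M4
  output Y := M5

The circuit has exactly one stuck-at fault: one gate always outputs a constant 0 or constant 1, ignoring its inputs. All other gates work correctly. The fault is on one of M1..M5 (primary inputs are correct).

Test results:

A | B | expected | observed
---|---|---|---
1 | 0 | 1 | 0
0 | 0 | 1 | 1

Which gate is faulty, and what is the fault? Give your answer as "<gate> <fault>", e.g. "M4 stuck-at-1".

Fault-free values for test 1 (A=1, B=0): M1=1, M2=1, M3=0, M4=0, M5=1, giving Y=1. Observed 0.
Test 1: faults giving observed 0 are {M1 stuck-at-0, M2 stuck-at-0, M5 stuck-at-0}.
Test 2 (A=0, B=0): fault-free M1=1, M2=1, M3=0, M4=1, M5=1 → 1; observed 1. Eliminates M2 stuck-at-0, M5 stuck-at-0.
Only M1 stuck-at-0 is consistent with every test.

M1 stuck-at-0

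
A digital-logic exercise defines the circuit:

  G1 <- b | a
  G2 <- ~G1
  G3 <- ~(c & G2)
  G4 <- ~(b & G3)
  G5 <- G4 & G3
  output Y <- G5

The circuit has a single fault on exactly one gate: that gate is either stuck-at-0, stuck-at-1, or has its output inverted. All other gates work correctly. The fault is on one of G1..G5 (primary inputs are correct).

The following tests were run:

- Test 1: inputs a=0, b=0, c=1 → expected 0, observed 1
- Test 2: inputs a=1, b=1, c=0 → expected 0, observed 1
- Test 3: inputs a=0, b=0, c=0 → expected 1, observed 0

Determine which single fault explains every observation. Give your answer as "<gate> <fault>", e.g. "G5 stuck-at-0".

G5 inverted output

Fault-free values for test 1 (a=0, b=0, c=1): G1=0, G2=1, G3=0, G4=1, G5=0, giving Y=0. Observed 1.
Test 1: faults giving observed 1 are {G1 stuck-at-1, G1 inverted output, G2 stuck-at-0, G2 inverted output, G3 stuck-at-1, G3 inverted output, G5 stuck-at-1, G5 inverted output}.
Test 2 (a=1, b=1, c=0): fault-free G1=1, G2=0, G3=1, G4=0, G5=0 → 0; observed 1. Eliminates G1 stuck-at-1, G1 inverted output, G2 stuck-at-0, G2 inverted output, G3 stuck-at-1, G3 inverted output.
Test 3 (a=0, b=0, c=0): fault-free G1=0, G2=1, G3=1, G4=1, G5=1 → 1; observed 0. Eliminates G5 stuck-at-1.
Only G5 inverted output is consistent with every test.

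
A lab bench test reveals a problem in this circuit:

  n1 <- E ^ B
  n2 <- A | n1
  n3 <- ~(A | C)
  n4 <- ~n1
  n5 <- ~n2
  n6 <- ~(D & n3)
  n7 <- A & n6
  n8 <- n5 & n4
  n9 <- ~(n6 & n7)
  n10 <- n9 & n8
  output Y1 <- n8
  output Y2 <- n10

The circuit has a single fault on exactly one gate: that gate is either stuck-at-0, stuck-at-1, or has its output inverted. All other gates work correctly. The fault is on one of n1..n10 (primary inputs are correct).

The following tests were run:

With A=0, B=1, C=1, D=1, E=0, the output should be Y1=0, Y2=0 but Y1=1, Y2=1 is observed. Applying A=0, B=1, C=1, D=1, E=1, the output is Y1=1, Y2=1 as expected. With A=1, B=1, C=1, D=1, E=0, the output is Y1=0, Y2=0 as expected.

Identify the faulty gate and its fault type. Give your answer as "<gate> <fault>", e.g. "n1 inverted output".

Fault-free values for test 1 (A=0, B=1, C=1, D=1, E=0): n1=1, n2=1, n3=0, n4=0, n5=0, n6=1, n7=0, n8=0, n9=1, n10=0, giving Y1=0, Y2=0. Observed Y1=1, Y2=1.
Test 1: faults giving observed Y1=1, Y2=1 are {n1 stuck-at-0, n1 inverted output, n8 stuck-at-1, n8 inverted output}.
Test 2 (A=0, B=1, C=1, D=1, E=1): fault-free n1=0, n2=0, n3=0, n4=1, n5=1, n6=1, n7=0, n8=1, n9=1, n10=1 → Y1=1, Y2=1; observed Y1=1, Y2=1. Eliminates n1 inverted output, n8 inverted output.
Test 3 (A=1, B=1, C=1, D=1, E=0): fault-free n1=1, n2=1, n3=0, n4=0, n5=0, n6=1, n7=1, n8=0, n9=0, n10=0 → Y1=0, Y2=0; observed Y1=0, Y2=0. Eliminates n8 stuck-at-1.
Only n1 stuck-at-0 is consistent with every test.

n1 stuck-at-0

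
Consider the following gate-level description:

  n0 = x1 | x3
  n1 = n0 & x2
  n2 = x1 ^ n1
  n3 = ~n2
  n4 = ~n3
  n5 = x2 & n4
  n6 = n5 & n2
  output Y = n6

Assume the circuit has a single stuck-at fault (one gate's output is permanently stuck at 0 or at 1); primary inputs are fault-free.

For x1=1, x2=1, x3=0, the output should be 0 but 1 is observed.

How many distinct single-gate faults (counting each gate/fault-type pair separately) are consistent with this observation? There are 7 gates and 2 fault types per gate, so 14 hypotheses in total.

4

Fault-free: n0=1, n1=1, n2=0, n3=1, n4=0, n5=0, n6=0 → 0. Observed 1.
  n0 stuck-at-0: output 1 ✓
  n0 stuck-at-1: output 0 ✗
  n1 stuck-at-0: output 1 ✓
  n1 stuck-at-1: output 0 ✗
  n2 stuck-at-0: output 0 ✗
  n2 stuck-at-1: output 1 ✓
  n3 stuck-at-0: output 0 ✗
  n3 stuck-at-1: output 0 ✗
  n4 stuck-at-0: output 0 ✗
  n4 stuck-at-1: output 0 ✗
  n5 stuck-at-0: output 0 ✗
  n5 stuck-at-1: output 0 ✗
  n6 stuck-at-0: output 0 ✗
  n6 stuck-at-1: output 1 ✓
Consistent faults: {n0 stuck-at-0, n1 stuck-at-0, n2 stuck-at-1, n6 stuck-at-1} — 4 in all.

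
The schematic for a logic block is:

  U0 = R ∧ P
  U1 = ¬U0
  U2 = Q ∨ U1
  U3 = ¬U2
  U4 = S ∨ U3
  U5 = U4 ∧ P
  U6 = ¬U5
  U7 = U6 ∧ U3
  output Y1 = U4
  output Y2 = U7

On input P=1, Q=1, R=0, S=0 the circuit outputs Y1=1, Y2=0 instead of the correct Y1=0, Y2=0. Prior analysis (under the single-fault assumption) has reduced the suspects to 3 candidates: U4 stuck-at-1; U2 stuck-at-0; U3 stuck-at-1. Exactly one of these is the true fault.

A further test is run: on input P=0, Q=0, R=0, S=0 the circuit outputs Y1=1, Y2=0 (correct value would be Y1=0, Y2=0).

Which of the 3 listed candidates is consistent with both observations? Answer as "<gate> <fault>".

Evaluate each candidate on input P=0, Q=0, R=0, S=0:
  U4 stuck-at-1: U0=0, U1=1, U2=1, U3=0, U4=1 [stuck-at-1], U5=0, U6=1, U7=0 → Y1=1, Y2=0 — matches
  U2 stuck-at-0: U0=0, U1=1, U2=0 [stuck-at-0], U3=1, U4=1, U5=0, U6=1, U7=1 → Y1=1, Y2=1 — eliminated
  U3 stuck-at-1: U0=0, U1=1, U2=1, U3=1 [stuck-at-1], U4=1, U5=0, U6=1, U7=1 → Y1=1, Y2=1 — eliminated
Only U4 stuck-at-1 reproduces the observed Y1=1, Y2=0.

U4 stuck-at-1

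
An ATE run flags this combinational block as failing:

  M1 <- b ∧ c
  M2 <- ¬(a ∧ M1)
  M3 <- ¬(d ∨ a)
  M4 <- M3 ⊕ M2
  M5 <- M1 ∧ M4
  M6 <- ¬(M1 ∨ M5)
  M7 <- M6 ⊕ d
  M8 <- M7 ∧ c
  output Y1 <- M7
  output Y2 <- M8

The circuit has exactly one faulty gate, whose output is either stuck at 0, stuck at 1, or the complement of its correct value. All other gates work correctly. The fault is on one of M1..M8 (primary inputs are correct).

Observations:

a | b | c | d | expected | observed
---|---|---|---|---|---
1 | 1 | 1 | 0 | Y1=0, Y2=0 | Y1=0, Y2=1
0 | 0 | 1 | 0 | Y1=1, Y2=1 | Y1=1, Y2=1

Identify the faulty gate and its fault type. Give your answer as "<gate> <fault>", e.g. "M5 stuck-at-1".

M8 stuck-at-1

Fault-free values for test 1 (a=1, b=1, c=1, d=0): M1=1, M2=0, M3=0, M4=0, M5=0, M6=0, M7=0, M8=0, giving Y1=0, Y2=0. Observed Y1=0, Y2=1.
Test 1: faults giving observed Y1=0, Y2=1 are {M8 stuck-at-1, M8 inverted output}.
Test 2 (a=0, b=0, c=1, d=0): fault-free M1=0, M2=1, M3=1, M4=0, M5=0, M6=1, M7=1, M8=1 → Y1=1, Y2=1; observed Y1=1, Y2=1. Eliminates M8 inverted output.
Only M8 stuck-at-1 is consistent with every test.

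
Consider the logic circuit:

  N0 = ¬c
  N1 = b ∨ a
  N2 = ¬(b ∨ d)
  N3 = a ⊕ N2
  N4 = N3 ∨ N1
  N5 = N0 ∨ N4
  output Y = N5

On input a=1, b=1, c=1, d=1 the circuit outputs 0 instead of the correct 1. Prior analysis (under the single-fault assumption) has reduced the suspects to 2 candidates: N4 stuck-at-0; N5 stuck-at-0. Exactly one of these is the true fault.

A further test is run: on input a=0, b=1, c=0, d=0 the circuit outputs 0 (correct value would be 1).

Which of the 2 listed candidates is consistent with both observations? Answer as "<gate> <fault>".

N5 stuck-at-0

Evaluate each candidate on input a=0, b=1, c=0, d=0:
  N4 stuck-at-0: N0=1, N1=1, N2=0, N3=0, N4=0 [stuck-at-0], N5=1 → 1 — eliminated
  N5 stuck-at-0: N0=1, N1=1, N2=0, N3=0, N4=1, N5=0 [stuck-at-0] → 0 — matches
Only N5 stuck-at-0 reproduces the observed 0.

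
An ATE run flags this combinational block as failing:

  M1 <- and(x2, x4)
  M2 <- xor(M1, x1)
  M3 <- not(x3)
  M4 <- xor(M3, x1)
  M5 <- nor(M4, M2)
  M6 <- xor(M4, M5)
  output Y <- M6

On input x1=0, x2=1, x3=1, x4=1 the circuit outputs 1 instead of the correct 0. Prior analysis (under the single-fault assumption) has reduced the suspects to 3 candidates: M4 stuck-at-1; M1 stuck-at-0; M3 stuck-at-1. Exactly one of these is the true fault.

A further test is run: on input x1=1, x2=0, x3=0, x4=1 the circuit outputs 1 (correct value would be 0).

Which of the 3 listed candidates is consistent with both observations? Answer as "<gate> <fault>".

Evaluate each candidate on input x1=1, x2=0, x3=0, x4=1:
  M4 stuck-at-1: M1=0, M2=1, M3=1, M4=1 [stuck-at-1], M5=0, M6=1 → 1 — matches
  M1 stuck-at-0: M1=0 [stuck-at-0], M2=1, M3=1, M4=0, M5=0, M6=0 → 0 — eliminated
  M3 stuck-at-1: M1=0, M2=1, M3=1 [stuck-at-1], M4=0, M5=0, M6=0 → 0 — eliminated
Only M4 stuck-at-1 reproduces the observed 1.

M4 stuck-at-1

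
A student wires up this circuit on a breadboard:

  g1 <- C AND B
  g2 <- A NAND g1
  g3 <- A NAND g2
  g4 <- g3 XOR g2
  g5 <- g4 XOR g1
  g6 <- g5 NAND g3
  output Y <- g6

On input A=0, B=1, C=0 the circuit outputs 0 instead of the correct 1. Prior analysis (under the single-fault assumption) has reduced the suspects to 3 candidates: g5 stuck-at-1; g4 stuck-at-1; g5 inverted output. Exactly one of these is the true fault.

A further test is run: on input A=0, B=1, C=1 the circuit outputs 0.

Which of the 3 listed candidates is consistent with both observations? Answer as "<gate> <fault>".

Evaluate each candidate on input A=0, B=1, C=1:
  g5 stuck-at-1: g1=1, g2=1, g3=1, g4=0, g5=1 [stuck-at-1], g6=0 → 0 — matches
  g4 stuck-at-1: g1=1, g2=1, g3=1, g4=1 [stuck-at-1], g5=0, g6=1 → 1 — eliminated
  g5 inverted output: g1=1, g2=1, g3=1, g4=0, g5=0 [inverted output], g6=1 → 1 — eliminated
Only g5 stuck-at-1 reproduces the observed 0.

g5 stuck-at-1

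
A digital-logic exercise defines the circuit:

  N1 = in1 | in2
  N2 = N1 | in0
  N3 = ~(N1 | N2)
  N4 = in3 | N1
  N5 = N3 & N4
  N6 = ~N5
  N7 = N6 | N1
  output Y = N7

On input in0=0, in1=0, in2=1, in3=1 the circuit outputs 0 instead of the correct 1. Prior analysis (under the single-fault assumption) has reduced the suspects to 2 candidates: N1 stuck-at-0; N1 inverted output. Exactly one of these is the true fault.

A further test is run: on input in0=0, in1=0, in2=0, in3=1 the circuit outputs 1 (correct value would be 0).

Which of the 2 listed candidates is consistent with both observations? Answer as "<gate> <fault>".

Evaluate each candidate on input in0=0, in1=0, in2=0, in3=1:
  N1 stuck-at-0: N1=0 [stuck-at-0], N2=0, N3=1, N4=1, N5=1, N6=0, N7=0 → 0 — eliminated
  N1 inverted output: N1=1 [inverted output], N2=1, N3=0, N4=1, N5=0, N6=1, N7=1 → 1 — matches
Only N1 inverted output reproduces the observed 1.

N1 inverted output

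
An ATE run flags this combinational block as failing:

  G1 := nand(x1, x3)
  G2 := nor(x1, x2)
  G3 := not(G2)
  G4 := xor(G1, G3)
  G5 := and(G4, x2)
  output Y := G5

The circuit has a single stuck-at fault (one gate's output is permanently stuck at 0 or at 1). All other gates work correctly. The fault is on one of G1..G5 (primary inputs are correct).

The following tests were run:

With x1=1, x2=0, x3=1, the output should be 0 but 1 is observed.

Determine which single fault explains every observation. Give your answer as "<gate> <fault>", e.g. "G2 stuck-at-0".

G5 stuck-at-1

Fault-free values for test 1 (x1=1, x2=0, x3=1): G1=0, G2=0, G3=1, G4=1, G5=0, giving Y=0. Observed 1.
Test 1: faults giving observed 1 are {G5 stuck-at-1}.
Only G5 stuck-at-1 is consistent with every test.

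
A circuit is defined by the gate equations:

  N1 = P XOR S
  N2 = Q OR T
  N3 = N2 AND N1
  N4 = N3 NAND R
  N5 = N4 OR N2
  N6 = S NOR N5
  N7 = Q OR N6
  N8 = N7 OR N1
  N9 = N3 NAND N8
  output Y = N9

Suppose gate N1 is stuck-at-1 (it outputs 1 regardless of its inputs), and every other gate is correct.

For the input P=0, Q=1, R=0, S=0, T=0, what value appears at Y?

0

Propagate with N1 forced: N1=1 [stuck-at-1], N2=1, N3=1, N4=1, N5=1, N6=0, N7=1, N8=1, N9=0.
So Y = 0. (Without the fault it would be 1.)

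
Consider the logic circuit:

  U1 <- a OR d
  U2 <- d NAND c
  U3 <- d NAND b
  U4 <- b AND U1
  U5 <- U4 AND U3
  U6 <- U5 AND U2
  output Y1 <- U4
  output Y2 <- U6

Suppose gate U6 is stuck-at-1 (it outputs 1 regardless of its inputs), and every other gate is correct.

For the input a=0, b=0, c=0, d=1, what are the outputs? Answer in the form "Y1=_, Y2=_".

Y1=0, Y2=1

Propagate with U6 forced: U1=1, U2=1, U3=1, U4=0, U5=0, U6=1 [stuck-at-1].
So the outputs are Y1=0, Y2=1. (Without the fault they would be Y1=0, Y2=0.)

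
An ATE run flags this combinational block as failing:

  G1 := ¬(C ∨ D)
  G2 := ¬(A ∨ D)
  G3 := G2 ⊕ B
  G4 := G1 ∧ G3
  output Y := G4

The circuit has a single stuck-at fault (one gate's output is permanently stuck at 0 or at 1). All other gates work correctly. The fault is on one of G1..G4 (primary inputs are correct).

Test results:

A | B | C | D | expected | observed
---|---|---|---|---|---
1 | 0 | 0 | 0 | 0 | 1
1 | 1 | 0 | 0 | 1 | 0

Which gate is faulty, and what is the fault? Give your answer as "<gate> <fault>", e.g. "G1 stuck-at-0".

G2 stuck-at-1

Fault-free values for test 1 (A=1, B=0, C=0, D=0): G1=1, G2=0, G3=0, G4=0, giving Y=0. Observed 1.
Test 1: faults giving observed 1 are {G2 stuck-at-1, G3 stuck-at-1, G4 stuck-at-1}.
Test 2 (A=1, B=1, C=0, D=0): fault-free G1=1, G2=0, G3=1, G4=1 → 1; observed 0. Eliminates G3 stuck-at-1, G4 stuck-at-1.
Only G2 stuck-at-1 is consistent with every test.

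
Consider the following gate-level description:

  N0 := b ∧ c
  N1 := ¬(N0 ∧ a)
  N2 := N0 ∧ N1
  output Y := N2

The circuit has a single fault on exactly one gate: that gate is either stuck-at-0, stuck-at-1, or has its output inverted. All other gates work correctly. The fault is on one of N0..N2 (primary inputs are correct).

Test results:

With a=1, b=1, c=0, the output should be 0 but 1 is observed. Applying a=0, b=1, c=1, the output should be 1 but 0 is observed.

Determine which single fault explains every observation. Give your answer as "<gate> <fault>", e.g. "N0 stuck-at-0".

Fault-free values for test 1 (a=1, b=1, c=0): N0=0, N1=1, N2=0, giving Y=0. Observed 1.
Test 1: faults giving observed 1 are {N2 stuck-at-1, N2 inverted output}.
Test 2 (a=0, b=1, c=1): fault-free N0=1, N1=1, N2=1 → 1; observed 0. Eliminates N2 stuck-at-1.
Only N2 inverted output is consistent with every test.

N2 inverted output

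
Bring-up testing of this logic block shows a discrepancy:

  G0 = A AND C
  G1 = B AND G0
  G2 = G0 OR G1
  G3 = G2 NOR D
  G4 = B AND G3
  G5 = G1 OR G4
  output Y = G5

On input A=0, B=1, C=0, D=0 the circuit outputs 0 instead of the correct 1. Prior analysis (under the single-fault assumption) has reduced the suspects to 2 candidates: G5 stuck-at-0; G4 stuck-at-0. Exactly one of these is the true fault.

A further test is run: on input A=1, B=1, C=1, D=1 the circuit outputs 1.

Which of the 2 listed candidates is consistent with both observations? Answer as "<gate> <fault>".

G4 stuck-at-0

Evaluate each candidate on input A=1, B=1, C=1, D=1:
  G5 stuck-at-0: G0=1, G1=1, G2=1, G3=0, G4=0, G5=0 [stuck-at-0] → 0 — eliminated
  G4 stuck-at-0: G0=1, G1=1, G2=1, G3=0, G4=0 [stuck-at-0], G5=1 → 1 — matches
Only G4 stuck-at-0 reproduces the observed 1.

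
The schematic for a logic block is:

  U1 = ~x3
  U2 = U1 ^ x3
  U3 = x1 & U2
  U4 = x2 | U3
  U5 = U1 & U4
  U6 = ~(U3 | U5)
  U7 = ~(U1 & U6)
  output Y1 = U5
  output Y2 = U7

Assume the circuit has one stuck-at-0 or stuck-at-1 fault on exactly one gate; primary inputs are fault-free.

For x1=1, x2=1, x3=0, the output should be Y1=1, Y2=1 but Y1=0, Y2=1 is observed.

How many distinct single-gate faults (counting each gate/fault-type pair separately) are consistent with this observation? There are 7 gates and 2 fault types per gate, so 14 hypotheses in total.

Fault-free: U1=1, U2=1, U3=1, U4=1, U5=1, U6=0, U7=1 → Y1=1, Y2=1. Observed Y1=0, Y2=1.
  U1 stuck-at-0: output Y1=0, Y2=1 ✓
  U1 stuck-at-1: output Y1=1, Y2=1 ✗
  U2 stuck-at-0: output Y1=1, Y2=1 ✗
  U2 stuck-at-1: output Y1=1, Y2=1 ✗
  U3 stuck-at-0: output Y1=1, Y2=1 ✗
  U3 stuck-at-1: output Y1=1, Y2=1 ✗
  U4 stuck-at-0: output Y1=0, Y2=1 ✓
  U4 stuck-at-1: output Y1=1, Y2=1 ✗
  U5 stuck-at-0: output Y1=0, Y2=1 ✓
  U5 stuck-at-1: output Y1=1, Y2=1 ✗
  U6 stuck-at-0: output Y1=1, Y2=1 ✗
  U6 stuck-at-1: output Y1=1, Y2=0 ✗
  U7 stuck-at-0: output Y1=1, Y2=0 ✗
  U7 stuck-at-1: output Y1=1, Y2=1 ✗
Consistent faults: {U1 stuck-at-0, U4 stuck-at-0, U5 stuck-at-0} — 3 in all.

3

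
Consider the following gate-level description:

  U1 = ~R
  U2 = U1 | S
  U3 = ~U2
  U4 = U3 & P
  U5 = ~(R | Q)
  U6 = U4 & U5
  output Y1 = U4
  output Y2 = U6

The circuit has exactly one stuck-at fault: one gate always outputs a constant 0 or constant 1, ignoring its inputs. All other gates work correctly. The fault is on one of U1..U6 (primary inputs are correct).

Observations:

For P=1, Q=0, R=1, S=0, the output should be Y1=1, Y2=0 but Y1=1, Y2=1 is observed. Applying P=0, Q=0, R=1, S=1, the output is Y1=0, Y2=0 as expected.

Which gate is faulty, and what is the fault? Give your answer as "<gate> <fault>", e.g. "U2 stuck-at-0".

U5 stuck-at-1

Fault-free values for test 1 (P=1, Q=0, R=1, S=0): U1=0, U2=0, U3=1, U4=1, U5=0, U6=0, giving Y1=1, Y2=0. Observed Y1=1, Y2=1.
Test 1: faults giving observed Y1=1, Y2=1 are {U5 stuck-at-1, U6 stuck-at-1}.
Test 2 (P=0, Q=0, R=1, S=1): fault-free U1=0, U2=1, U3=0, U4=0, U5=0, U6=0 → Y1=0, Y2=0; observed Y1=0, Y2=0. Eliminates U6 stuck-at-1.
Only U5 stuck-at-1 is consistent with every test.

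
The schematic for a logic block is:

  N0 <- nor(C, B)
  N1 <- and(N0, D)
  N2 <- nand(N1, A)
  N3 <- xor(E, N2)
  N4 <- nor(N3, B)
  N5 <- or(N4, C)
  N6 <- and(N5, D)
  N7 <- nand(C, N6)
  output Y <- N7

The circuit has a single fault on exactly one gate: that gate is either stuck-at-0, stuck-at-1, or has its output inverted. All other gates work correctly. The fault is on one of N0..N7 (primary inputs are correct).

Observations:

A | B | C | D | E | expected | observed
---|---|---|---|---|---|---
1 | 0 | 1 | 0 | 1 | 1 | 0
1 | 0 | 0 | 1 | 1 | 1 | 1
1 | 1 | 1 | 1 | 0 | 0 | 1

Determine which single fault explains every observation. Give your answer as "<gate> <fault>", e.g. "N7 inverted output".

N6 inverted output

Fault-free values for test 1 (A=1, B=0, C=1, D=0, E=1): N0=0, N1=0, N2=1, N3=0, N4=1, N5=1, N6=0, N7=1, giving Y=1. Observed 0.
Test 1: faults giving observed 0 are {N6 stuck-at-1, N6 inverted output, N7 stuck-at-0, N7 inverted output}.
Test 2 (A=1, B=0, C=0, D=1, E=1): fault-free N0=1, N1=1, N2=0, N3=1, N4=0, N5=0, N6=0, N7=1 → 1; observed 1. Eliminates N7 stuck-at-0, N7 inverted output.
Test 3 (A=1, B=1, C=1, D=1, E=0): fault-free N0=0, N1=0, N2=1, N3=1, N4=0, N5=1, N6=1, N7=0 → 0; observed 1. Eliminates N6 stuck-at-1.
Only N6 inverted output is consistent with every test.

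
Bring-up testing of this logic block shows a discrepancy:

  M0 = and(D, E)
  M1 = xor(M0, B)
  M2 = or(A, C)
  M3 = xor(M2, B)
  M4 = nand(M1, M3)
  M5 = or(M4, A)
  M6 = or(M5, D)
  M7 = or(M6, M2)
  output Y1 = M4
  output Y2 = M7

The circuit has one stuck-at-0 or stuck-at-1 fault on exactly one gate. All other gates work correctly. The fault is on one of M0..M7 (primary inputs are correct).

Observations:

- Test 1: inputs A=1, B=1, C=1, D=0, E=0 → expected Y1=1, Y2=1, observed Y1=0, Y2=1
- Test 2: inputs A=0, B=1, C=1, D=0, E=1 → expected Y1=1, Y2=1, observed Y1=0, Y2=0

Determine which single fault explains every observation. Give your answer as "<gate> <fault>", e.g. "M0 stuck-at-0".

M2 stuck-at-0

Fault-free values for test 1 (A=1, B=1, C=1, D=0, E=0): M0=0, M1=1, M2=1, M3=0, M4=1, M5=1, M6=1, M7=1, giving Y1=1, Y2=1. Observed Y1=0, Y2=1.
Test 1: faults giving observed Y1=0, Y2=1 are {M2 stuck-at-0, M3 stuck-at-1, M4 stuck-at-0}.
Test 2 (A=0, B=1, C=1, D=0, E=1): fault-free M0=0, M1=1, M2=1, M3=0, M4=1, M5=1, M6=1, M7=1 → Y1=1, Y2=1; observed Y1=0, Y2=0. Eliminates M3 stuck-at-1, M4 stuck-at-0.
Only M2 stuck-at-0 is consistent with every test.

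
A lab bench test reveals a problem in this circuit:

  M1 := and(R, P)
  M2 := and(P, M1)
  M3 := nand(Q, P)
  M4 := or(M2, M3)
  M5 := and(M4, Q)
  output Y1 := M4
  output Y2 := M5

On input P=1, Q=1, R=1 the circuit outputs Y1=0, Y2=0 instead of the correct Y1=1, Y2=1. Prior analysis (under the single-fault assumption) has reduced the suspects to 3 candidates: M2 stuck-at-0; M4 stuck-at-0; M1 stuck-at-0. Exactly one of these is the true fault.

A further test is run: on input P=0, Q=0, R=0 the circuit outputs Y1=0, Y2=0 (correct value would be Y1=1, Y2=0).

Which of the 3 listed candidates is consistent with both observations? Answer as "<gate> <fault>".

M4 stuck-at-0

Evaluate each candidate on input P=0, Q=0, R=0:
  M2 stuck-at-0: M1=0, M2=0 [stuck-at-0], M3=1, M4=1, M5=0 → Y1=1, Y2=0 — eliminated
  M4 stuck-at-0: M1=0, M2=0, M3=1, M4=0 [stuck-at-0], M5=0 → Y1=0, Y2=0 — matches
  M1 stuck-at-0: M1=0 [stuck-at-0], M2=0, M3=1, M4=1, M5=0 → Y1=1, Y2=0 — eliminated
Only M4 stuck-at-0 reproduces the observed Y1=0, Y2=0.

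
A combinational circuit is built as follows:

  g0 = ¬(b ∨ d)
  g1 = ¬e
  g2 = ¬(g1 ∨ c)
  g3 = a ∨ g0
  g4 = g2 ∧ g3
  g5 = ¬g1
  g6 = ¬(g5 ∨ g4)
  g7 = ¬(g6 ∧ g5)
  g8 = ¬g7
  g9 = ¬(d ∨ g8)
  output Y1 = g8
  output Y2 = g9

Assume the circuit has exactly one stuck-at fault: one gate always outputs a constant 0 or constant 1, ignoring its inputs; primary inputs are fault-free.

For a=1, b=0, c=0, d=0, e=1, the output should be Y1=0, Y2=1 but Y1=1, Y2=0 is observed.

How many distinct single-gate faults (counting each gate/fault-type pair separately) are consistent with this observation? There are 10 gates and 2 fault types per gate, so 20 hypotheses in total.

3

Fault-free: g0=1, g1=0, g2=1, g3=1, g4=1, g5=1, g6=0, g7=1, g8=0, g9=1 → Y1=0, Y2=1. Observed Y1=1, Y2=0.
  g0: none of the 2 fault types match ✗
  g1: none of the 2 fault types match ✗
  g2: none of the 2 fault types match ✗
  g3: none of the 2 fault types match ✗
  g4: none of the 2 fault types match ✗
  g5: none of the 2 fault types match ✗
  g6: stuck-at-1 ✓; others ✗
  g7: stuck-at-0 ✓; others ✗
  g8: stuck-at-1 ✓; others ✗
  g9: none of the 2 fault types match ✗
Consistent faults: {g6 stuck-at-1, g7 stuck-at-0, g8 stuck-at-1} — 3 in all.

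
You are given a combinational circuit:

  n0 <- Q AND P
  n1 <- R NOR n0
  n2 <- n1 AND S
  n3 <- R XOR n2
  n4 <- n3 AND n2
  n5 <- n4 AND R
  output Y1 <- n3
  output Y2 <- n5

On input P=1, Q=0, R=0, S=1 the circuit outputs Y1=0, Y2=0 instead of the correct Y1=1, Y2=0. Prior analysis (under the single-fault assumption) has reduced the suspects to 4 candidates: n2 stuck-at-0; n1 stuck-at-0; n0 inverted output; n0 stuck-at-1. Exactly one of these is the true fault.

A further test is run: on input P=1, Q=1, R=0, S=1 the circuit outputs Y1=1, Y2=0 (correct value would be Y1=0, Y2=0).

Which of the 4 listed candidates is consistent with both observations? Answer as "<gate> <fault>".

Evaluate each candidate on input P=1, Q=1, R=0, S=1:
  n2 stuck-at-0: n0=1, n1=0, n2=0 [stuck-at-0], n3=0, n4=0, n5=0 → Y1=0, Y2=0 — eliminated
  n1 stuck-at-0: n0=1, n1=0 [stuck-at-0], n2=0, n3=0, n4=0, n5=0 → Y1=0, Y2=0 — eliminated
  n0 inverted output: n0=0 [inverted output], n1=1, n2=1, n3=1, n4=1, n5=0 → Y1=1, Y2=0 — matches
  n0 stuck-at-1: n0=1 [stuck-at-1], n1=0, n2=0, n3=0, n4=0, n5=0 → Y1=0, Y2=0 — eliminated
Only n0 inverted output reproduces the observed Y1=1, Y2=0.

n0 inverted output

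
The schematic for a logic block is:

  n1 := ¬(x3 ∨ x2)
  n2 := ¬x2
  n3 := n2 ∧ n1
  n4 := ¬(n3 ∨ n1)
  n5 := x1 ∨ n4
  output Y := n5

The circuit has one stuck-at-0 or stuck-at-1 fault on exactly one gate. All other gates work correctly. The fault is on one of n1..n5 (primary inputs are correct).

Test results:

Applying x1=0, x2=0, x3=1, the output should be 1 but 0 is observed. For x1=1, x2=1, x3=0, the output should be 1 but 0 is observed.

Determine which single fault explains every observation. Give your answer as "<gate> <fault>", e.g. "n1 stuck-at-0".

Fault-free values for test 1 (x1=0, x2=0, x3=1): n1=0, n2=1, n3=0, n4=1, n5=1, giving Y=1. Observed 0.
Test 1: faults giving observed 0 are {n1 stuck-at-1, n3 stuck-at-1, n4 stuck-at-0, n5 stuck-at-0}.
Test 2 (x1=1, x2=1, x3=0): fault-free n1=0, n2=0, n3=0, n4=1, n5=1 → 1; observed 0. Eliminates n1 stuck-at-1, n3 stuck-at-1, n4 stuck-at-0.
Only n5 stuck-at-0 is consistent with every test.

n5 stuck-at-0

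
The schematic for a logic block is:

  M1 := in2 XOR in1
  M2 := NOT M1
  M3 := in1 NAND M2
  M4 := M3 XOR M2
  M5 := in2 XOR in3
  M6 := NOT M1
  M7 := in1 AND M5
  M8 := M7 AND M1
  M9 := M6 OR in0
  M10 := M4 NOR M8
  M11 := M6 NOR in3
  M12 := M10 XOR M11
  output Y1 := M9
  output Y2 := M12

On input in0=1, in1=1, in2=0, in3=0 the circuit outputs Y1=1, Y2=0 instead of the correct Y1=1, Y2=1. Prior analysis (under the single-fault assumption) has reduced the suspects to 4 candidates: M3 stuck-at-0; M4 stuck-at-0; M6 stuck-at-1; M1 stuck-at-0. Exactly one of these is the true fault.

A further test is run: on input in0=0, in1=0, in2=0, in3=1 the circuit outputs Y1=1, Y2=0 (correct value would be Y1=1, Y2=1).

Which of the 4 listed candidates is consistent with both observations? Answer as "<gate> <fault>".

M3 stuck-at-0

Evaluate each candidate on input in0=0, in1=0, in2=0, in3=1:
  M3 stuck-at-0: M1=0, M2=1, M3=0 [stuck-at-0], M4=1, M5=1, M6=1, M7=0, M8=0, M9=1, M10=0, M11=0, M12=0 → Y1=1, Y2=0 — matches
  M4 stuck-at-0: M1=0, M2=1, M3=1, M4=0 [stuck-at-0], M5=1, M6=1, M7=0, M8=0, M9=1, M10=1, M11=0, M12=1 → Y1=1, Y2=1 — eliminated
  M6 stuck-at-1: M1=0, M2=1, M3=1, M4=0, M5=1, M6=1 [stuck-at-1], M7=0, M8=0, M9=1, M10=1, M11=0, M12=1 → Y1=1, Y2=1 — eliminated
  M1 stuck-at-0: M1=0 [stuck-at-0], M2=1, M3=1, M4=0, M5=1, M6=1, M7=0, M8=0, M9=1, M10=1, M11=0, M12=1 → Y1=1, Y2=1 — eliminated
Only M3 stuck-at-0 reproduces the observed Y1=1, Y2=0.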